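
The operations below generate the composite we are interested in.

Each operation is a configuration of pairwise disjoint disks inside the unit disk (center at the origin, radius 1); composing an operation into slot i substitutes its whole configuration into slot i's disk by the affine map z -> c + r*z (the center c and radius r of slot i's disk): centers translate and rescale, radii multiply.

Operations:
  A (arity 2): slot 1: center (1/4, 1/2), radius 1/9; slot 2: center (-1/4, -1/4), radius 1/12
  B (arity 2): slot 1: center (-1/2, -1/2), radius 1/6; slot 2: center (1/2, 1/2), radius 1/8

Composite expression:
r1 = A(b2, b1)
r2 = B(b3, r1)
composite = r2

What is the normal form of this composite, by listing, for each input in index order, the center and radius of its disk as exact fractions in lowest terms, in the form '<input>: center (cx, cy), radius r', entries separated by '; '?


b1: center (15/32, 15/32), radius 1/96; b2: center (17/32, 9/16), radius 1/72; b3: center (-1/2, -1/2), radius 1/6

Follow each b-input down from B: c' goes to c + r*c', radius to r*r'.
for b3, the 1-step affine chain lands on center (-1/2, -1/2), radius 1/6
for b2, the 2-step affine chain lands on center (17/32, 9/16), radius 1/72
for b1, the 2-step affine chain lands on center (15/32, 15/32), radius 1/96


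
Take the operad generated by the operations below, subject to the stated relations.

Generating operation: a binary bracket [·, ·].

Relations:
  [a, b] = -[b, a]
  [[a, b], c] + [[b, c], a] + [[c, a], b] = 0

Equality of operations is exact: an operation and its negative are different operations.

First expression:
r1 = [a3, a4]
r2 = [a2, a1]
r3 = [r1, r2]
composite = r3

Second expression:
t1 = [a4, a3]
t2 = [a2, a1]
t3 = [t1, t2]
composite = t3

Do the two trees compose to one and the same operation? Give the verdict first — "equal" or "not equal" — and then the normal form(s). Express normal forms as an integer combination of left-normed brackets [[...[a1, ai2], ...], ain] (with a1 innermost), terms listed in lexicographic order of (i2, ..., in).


not equal: they reduce to [[[a1, a2], a3], a4] - [[[a1, a2], a4], a3] and -[[[a1, a2], a3], a4] + [[[a1, a2], a4], a3]


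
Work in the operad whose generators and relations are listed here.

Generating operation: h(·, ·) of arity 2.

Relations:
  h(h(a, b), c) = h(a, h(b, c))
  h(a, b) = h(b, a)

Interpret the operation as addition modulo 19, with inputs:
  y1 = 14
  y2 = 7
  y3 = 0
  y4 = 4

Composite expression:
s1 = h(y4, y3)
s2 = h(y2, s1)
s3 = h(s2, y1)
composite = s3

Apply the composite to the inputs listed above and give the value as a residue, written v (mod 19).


6 (mod 19)

h(y4, y3) = 4
h(y2, h(y4, y3)) = 11
h(h(y2, h(y4, y3)), y1) = 6


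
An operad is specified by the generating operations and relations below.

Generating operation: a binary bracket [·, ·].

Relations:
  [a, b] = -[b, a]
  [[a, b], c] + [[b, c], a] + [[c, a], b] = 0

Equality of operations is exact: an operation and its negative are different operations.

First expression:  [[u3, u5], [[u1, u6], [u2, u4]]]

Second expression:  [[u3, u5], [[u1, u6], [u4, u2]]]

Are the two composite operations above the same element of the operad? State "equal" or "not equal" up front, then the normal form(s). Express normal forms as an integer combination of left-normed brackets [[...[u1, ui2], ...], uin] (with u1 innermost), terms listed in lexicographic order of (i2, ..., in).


not equal; first: -[[[[[u1, u6], u2], u4], u3], u5] + [[[[[u1, u6], u2], u4], u5], u3] + [[[[[u1, u6], u4], u2], u3], u5] - [[[[[u1, u6], u4], u2], u5], u3]; second: [[[[[u1, u6], u2], u4], u3], u5] - [[[[[u1, u6], u2], u4], u5], u3] - [[[[[u1, u6], u4], u2], u3], u5] + [[[[[u1, u6], u4], u2], u5], u3]

Reducing the first expression gives -[[[[[u1, u6], u2], u4], u3], u5] + [[[[[u1, u6], u2], u4], u5], u3] + [[[[[u1, u6], u4], u2], u3], u5] - [[[[[u1, u6], u4], u2], u5], u3]
Reducing the second expression gives [[[[[u1, u6], u2], u4], u3], u5] - [[[[[u1, u6], u2], u4], u5], u3] - [[[[[u1, u6], u4], u2], u3], u5] + [[[[[u1, u6], u4], u2], u5], u3]
Different reductions; not equal.


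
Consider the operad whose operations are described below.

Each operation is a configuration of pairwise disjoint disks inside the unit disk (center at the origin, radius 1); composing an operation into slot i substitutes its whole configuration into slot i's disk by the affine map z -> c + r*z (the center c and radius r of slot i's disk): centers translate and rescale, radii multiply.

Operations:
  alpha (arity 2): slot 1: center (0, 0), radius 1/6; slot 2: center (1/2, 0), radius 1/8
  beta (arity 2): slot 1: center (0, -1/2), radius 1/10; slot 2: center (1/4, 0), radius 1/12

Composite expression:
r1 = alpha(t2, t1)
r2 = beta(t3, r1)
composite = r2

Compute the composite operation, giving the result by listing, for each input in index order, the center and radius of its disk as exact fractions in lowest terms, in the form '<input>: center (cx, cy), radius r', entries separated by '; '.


t1: center (7/24, 0), radius 1/96; t2: center (1/4, 0), radius 1/72; t3: center (0, -1/2), radius 1/10

Follow each t-input down from beta: c' goes to c + r*c', radius to r*r'.
for t3, the 1-step affine chain lands on center (0, -1/2), radius 1/10
for t2, the 2-step affine chain lands on center (1/4, 0), radius 1/72
for t1, the 2-step affine chain lands on center (7/24, 0), radius 1/96


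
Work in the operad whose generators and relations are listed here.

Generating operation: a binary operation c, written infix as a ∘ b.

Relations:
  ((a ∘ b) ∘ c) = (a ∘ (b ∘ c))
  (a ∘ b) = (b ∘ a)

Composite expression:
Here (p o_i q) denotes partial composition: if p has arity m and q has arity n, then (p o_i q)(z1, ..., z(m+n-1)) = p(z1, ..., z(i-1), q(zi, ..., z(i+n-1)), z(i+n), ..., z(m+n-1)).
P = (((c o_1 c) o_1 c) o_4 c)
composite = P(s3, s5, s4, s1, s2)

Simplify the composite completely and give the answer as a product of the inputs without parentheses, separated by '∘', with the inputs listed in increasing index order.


s1 ∘ s2 ∘ s3 ∘ s4 ∘ s5

Both nesting and order wash out for c; what remains is which s's occur.
(s3 ∘ s5) linearizes to s3 ∘ s5
((s3 ∘ s5) ∘ s4) linearizes to s3 ∘ s5 ∘ s4
(s1 ∘ s2) linearizes to s1 ∘ s2
(((s3 ∘ s5) ∘ s4) ∘ (s1 ∘ s2)) linearizes to s3 ∘ s5 ∘ s4 ∘ s1 ∘ s2
the factors in increasing index order: s1 ∘ s2 ∘ s3 ∘ s4 ∘ s5


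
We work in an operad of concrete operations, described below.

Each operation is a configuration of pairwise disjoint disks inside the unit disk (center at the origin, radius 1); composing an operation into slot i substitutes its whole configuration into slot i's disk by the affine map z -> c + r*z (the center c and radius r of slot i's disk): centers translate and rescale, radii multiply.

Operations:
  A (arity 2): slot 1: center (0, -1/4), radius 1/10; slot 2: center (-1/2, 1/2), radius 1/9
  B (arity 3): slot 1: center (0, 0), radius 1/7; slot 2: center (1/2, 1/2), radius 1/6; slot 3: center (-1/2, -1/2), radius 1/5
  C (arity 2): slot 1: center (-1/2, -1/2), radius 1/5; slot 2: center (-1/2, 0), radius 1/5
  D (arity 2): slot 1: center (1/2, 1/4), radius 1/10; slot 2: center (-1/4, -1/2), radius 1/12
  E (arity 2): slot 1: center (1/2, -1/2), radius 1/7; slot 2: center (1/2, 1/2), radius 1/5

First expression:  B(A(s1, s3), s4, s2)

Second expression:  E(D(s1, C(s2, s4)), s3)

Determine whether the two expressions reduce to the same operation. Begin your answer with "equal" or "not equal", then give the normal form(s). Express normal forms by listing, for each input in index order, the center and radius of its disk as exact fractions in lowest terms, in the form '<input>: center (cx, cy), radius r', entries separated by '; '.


The first expression, normalized: s1: center (0, -1/28), radius 1/70; s2: center (-1/2, -1/2), radius 1/5; s3: center (-1/14, 1/14), radius 1/63; s4: center (1/2, 1/2), radius 1/6
The second expression, normalized: s1: center (4/7, -13/28), radius 1/70; s2: center (11/24, -97/168), radius 1/420; s3: center (1/2, 1/2), radius 1/5; s4: center (11/24, -4/7), radius 1/420
The forms do not match — not equal.

not equal; the first gives s1: center (0, -1/28), radius 1/70; s2: center (-1/2, -1/2), radius 1/5; s3: center (-1/14, 1/14), radius 1/63; s4: center (1/2, 1/2), radius 1/6 and the second s1: center (4/7, -13/28), radius 1/70; s2: center (11/24, -97/168), radius 1/420; s3: center (1/2, 1/2), radius 1/5; s4: center (11/24, -4/7), radius 1/420


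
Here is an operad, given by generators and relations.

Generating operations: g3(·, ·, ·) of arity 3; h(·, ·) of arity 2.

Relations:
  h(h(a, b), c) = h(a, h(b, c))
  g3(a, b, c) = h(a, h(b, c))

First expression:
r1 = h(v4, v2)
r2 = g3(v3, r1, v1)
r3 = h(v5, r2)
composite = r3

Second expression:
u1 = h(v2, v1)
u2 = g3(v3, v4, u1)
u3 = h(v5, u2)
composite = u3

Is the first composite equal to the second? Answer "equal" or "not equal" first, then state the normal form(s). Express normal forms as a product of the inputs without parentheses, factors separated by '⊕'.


equal; the common form is v5 ⊕ v3 ⊕ v4 ⊕ v2 ⊕ v1

The first expression reduces to v5 ⊕ v3 ⊕ v4 ⊕ v2 ⊕ v1
The second expression reduces to v5 ⊕ v3 ⊕ v4 ⊕ v2 ⊕ v1
The forms coincide; equal.


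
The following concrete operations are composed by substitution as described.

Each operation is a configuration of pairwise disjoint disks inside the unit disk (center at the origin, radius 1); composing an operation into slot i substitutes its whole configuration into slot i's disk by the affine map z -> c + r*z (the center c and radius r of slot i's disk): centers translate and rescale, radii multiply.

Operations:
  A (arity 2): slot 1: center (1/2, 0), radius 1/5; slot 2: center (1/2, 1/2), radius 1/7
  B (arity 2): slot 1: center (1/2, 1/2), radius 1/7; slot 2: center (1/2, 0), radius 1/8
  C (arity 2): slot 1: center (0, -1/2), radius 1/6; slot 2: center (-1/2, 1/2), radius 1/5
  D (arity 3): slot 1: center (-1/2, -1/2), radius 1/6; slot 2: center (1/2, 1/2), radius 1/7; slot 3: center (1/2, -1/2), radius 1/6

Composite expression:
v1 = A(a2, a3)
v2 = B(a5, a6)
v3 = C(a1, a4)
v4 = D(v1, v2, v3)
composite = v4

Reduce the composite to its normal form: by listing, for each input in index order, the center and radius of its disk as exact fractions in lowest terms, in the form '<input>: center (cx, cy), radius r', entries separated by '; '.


a1: center (1/2, -7/12), radius 1/36; a2: center (-5/12, -1/2), radius 1/30; a3: center (-5/12, -5/12), radius 1/42; a4: center (5/12, -5/12), radius 1/30; a5: center (4/7, 4/7), radius 1/49; a6: center (4/7, 1/2), radius 1/56

Nesting under D composes maps z -> c + r*z down each a-path.
for a2, the 2-step affine chain lands on center (-5/12, -1/2), radius 1/30
for a3, the 2-step affine chain lands on center (-5/12, -5/12), radius 1/42
for a5, the 2-step affine chain lands on center (4/7, 4/7), radius 1/49
for a6, the 2-step affine chain lands on center (4/7, 1/2), radius 1/56
for a1, the 2-step affine chain lands on center (1/2, -7/12), radius 1/36
for a4, the 2-step affine chain lands on center (5/12, -5/12), radius 1/30


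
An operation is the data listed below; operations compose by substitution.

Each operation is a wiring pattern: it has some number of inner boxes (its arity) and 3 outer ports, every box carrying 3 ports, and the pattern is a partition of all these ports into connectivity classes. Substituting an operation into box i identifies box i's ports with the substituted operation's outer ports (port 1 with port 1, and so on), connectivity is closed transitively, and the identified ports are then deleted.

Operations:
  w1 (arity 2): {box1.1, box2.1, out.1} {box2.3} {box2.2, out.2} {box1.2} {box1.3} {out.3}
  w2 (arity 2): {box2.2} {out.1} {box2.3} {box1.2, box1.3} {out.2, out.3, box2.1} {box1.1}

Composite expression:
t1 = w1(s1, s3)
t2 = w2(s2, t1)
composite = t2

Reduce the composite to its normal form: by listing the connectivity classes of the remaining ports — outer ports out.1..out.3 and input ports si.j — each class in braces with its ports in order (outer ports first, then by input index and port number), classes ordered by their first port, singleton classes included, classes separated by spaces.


{out.1} {out.2, out.3, s1.1, s3.1} {s1.2} {s1.3} {s2.1} {s2.2, s2.3} {s3.2} {s3.3}

Reachability decides: close wires over w2-identified ports.
the subtree at w1 composes to {out.1, s1.1, s3.1} {out.2, s3.2} {out.3} {s1.2} {s1.3} {s3.3} on (s1, s3); out.j = own outer ports
the subtree at w2 composes to {out.1} {out.2, out.3, s1.1, s3.1} {s1.2} {s1.3} {s2.1} {s2.2, s2.3} {s3.2} {s3.3} on (s2, s1, s3); out.j = own outer ports


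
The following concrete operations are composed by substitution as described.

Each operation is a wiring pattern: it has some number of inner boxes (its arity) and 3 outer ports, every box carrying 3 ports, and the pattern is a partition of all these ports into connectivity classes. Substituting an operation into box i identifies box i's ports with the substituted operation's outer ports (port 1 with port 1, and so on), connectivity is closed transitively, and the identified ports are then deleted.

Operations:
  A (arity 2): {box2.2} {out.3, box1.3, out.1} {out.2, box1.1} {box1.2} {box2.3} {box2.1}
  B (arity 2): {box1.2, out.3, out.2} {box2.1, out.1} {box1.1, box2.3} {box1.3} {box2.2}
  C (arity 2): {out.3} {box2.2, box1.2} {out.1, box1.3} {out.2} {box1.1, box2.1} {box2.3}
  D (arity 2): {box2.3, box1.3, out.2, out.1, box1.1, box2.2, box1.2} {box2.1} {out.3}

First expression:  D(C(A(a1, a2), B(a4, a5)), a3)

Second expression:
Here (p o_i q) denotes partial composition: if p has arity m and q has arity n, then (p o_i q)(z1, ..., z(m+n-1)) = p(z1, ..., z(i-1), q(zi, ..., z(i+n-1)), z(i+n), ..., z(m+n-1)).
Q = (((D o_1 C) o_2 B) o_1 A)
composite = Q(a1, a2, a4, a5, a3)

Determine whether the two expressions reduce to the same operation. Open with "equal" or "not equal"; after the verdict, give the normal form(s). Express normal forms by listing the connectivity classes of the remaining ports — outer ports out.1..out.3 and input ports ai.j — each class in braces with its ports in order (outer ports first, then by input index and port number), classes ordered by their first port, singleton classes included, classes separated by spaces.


equal; the common form is {out.1, out.2, a1.3, a3.2, a3.3, a5.1} {out.3} {a1.1, a4.2} {a1.2} {a2.1} {a2.2} {a2.3} {a3.1} {a4.1, a5.3} {a4.3} {a5.2}

The first composite normalizes to {out.1, out.2, a1.3, a3.2, a3.3, a5.1} {out.3} {a1.1, a4.2} {a1.2} {a2.1} {a2.2} {a2.3} {a3.1} {a4.1, a5.3} {a4.3} {a5.2}
The second composite normalizes to {out.1, out.2, a1.3, a3.2, a3.3, a5.1} {out.3} {a1.1, a4.2} {a1.2} {a2.1} {a2.2} {a2.3} {a3.1} {a4.1, a5.3} {a4.3} {a5.2}
Identical normal forms: equal.


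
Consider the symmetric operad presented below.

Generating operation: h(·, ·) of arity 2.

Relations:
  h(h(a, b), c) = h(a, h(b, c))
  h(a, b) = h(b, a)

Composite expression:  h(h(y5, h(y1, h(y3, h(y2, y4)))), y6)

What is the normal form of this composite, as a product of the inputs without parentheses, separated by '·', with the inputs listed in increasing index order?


y1 · y2 · y3 · y4 · y5 · y6

Reordering under h is free, so list the y-inputs canonically.
h(y2, y4) flattens to y2 · y4
h(y3, h(y2, y4)) flattens to y3 · y2 · y4
h(y1, h(y3, h(y2, y4))) flattens to y1 · y3 · y2 · y4
h(y5, h(y1, h(y3, h(y2, y4)))) flattens to y5 · y1 · y3 · y2 · y4
h(h(y5, h(y1, h(y3, h(y2, y4)))), y6) flattens to y5 · y1 · y3 · y2 · y4 · y6
putting the inputs in ascending order: y1 · y2 · y3 · y4 · y5 · y6


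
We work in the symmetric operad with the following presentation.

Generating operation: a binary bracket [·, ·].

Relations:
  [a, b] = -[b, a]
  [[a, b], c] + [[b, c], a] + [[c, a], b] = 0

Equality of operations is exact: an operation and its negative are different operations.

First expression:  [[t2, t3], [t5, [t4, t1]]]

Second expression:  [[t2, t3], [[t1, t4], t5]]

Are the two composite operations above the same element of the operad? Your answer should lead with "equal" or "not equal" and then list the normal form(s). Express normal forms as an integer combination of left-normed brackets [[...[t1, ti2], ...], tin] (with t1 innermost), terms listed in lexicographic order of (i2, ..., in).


equal — both sides give -[[[[t1, t4], t5], t2], t3] + [[[[t1, t4], t5], t3], t2]

Normal form of the first expression: -[[[[t1, t4], t5], t2], t3] + [[[[t1, t4], t5], t3], t2]
Normal form of the second expression: -[[[[t1, t4], t5], t2], t3] + [[[[t1, t4], t5], t3], t2]
Identical normal forms: equal.


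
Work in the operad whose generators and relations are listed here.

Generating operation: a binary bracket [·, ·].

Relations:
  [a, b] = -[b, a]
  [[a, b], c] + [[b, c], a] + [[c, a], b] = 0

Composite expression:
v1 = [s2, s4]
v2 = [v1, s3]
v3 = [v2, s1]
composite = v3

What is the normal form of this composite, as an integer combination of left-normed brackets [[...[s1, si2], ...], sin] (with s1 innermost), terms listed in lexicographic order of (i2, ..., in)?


Expand each bracket as ab - ba; the s1-initial words give the coefficients.
Composite bracket: [[[s2, s4], s3], s1]
Each bracket splits as ab - ba, giving 8 signed words (2^3 = 8).
Only words starting with s1 matter:
  s1s2s4s3 (sign -1) contributes -[[[s1, s2], s4], s3]
  s1s3s2s4 (sign +1) contributes +[[[s1, s3], s2], s4]
  s1s3s4s2 (sign -1) contributes -[[[s1, s3], s4], s2]
  s1s4s2s3 (sign +1) contributes +[[[s1, s4], s2], s3]

-[[[s1, s2], s4], s3] + [[[s1, s3], s2], s4] - [[[s1, s3], s4], s2] + [[[s1, s4], s2], s3]


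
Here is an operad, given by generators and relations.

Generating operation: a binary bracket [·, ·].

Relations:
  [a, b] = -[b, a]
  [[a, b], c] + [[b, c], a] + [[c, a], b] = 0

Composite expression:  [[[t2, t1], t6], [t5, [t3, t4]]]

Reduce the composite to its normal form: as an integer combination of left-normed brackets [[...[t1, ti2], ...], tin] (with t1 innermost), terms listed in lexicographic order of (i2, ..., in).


[[[[[t1, t2], t6], t3], t4], t5] - [[[[[t1, t2], t6], t4], t3], t5] - [[[[[t1, t2], t6], t5], t3], t4] + [[[[[t1, t2], t6], t5], t4], t3]

In the tensor algebra, words opening t1 carry the t1-anchored form.
Composite bracket: [[[t2, t1], t6], [t5, [t3, t4]]]
Applying ab - ba throughout gives 32 signed words (2^5 = 32).
The t1-initial words carry the normal form:
  word t1t2t6t3t4t5 has sign +1, contributing +[[[[[t1, t2], t6], t3], t4], t5]
  word t1t2t6t4t3t5 has sign -1, contributing -[[[[[t1, t2], t6], t4], t3], t5]
  word t1t2t6t5t3t4 has sign -1, contributing -[[[[[t1, t2], t6], t5], t3], t4]
  word t1t2t6t5t4t3 has sign +1, contributing +[[[[[t1, t2], t6], t5], t4], t3]


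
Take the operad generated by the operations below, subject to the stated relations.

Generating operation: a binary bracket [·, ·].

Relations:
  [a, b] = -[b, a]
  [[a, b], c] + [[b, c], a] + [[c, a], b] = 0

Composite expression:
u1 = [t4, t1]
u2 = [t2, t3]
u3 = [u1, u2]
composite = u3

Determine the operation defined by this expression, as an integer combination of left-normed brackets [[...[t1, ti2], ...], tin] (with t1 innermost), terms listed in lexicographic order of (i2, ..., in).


-[[[t1, t4], t2], t3] + [[[t1, t4], t3], t2]


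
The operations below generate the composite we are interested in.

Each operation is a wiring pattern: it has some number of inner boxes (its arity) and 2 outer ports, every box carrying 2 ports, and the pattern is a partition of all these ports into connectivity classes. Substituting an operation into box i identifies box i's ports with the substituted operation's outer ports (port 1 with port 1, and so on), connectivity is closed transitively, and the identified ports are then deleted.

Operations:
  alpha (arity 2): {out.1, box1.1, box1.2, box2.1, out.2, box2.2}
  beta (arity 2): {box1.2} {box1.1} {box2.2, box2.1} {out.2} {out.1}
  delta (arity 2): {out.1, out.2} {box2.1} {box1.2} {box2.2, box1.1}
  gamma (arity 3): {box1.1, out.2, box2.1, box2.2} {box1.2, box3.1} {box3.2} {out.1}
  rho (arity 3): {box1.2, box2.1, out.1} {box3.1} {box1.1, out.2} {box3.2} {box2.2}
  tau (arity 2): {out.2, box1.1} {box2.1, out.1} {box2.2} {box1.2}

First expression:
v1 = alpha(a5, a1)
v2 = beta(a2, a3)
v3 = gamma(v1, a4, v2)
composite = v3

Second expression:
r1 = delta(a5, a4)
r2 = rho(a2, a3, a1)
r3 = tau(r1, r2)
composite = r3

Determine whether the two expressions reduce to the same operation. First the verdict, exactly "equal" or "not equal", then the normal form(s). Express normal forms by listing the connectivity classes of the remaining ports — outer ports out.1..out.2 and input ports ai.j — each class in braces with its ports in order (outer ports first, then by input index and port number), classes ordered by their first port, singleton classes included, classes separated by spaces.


not equal — first {out.1} {out.2, a1.1, a1.2, a4.1, a4.2, a5.1, a5.2} {a2.1} {a2.2} {a3.1, a3.2}, second {out.1, a2.2, a3.1} {out.2} {a1.1} {a1.2} {a2.1} {a3.2} {a4.1} {a4.2, a5.1} {a5.2}

The first composite normalizes to {out.1} {out.2, a1.1, a1.2, a4.1, a4.2, a5.1, a5.2} {a2.1} {a2.2} {a3.1, a3.2}
The second composite normalizes to {out.1, a2.2, a3.1} {out.2} {a1.1} {a1.2} {a2.1} {a3.2} {a4.1} {a4.2, a5.1} {a5.2}
Different reductions; not equal.


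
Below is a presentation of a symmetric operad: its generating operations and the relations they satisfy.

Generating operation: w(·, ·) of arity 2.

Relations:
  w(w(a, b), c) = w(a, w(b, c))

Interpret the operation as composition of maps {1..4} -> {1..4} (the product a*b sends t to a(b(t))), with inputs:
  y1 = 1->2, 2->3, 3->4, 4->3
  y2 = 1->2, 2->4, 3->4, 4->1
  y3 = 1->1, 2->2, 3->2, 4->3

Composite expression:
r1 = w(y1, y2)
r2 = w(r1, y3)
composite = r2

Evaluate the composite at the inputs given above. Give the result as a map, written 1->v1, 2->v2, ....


w(y1, y2) = 1->3, 2->3, 3->3, 4->2
w(w(y1, y2), y3) = 1->3, 2->3, 3->3, 4->3

1->3, 2->3, 3->3, 4->3


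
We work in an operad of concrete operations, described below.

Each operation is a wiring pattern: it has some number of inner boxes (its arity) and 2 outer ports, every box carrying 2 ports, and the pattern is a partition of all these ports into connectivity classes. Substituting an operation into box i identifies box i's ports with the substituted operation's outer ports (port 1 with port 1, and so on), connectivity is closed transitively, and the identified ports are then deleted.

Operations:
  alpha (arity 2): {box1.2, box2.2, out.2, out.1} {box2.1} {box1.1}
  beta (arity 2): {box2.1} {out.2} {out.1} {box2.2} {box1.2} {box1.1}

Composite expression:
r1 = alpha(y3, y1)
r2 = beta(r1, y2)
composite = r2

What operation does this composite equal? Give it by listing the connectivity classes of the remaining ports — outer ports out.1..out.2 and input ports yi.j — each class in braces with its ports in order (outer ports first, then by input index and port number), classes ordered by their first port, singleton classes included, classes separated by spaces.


{out.1} {out.2} {y1.1} {y1.2, y3.2} {y2.1} {y2.2} {y3.1}

Reachability decides: close wires over beta-identified ports.
through alpha, on inputs (y3, y1): {out.1, out.2, y1.2, y3.2} {y1.1} {y3.1} (out.j = stage outer ports)
through beta, on inputs (y3, y1, y2): {out.1} {out.2} {y1.1} {y1.2, y3.2} {y2.1} {y2.2} {y3.1} (out.j = stage outer ports)


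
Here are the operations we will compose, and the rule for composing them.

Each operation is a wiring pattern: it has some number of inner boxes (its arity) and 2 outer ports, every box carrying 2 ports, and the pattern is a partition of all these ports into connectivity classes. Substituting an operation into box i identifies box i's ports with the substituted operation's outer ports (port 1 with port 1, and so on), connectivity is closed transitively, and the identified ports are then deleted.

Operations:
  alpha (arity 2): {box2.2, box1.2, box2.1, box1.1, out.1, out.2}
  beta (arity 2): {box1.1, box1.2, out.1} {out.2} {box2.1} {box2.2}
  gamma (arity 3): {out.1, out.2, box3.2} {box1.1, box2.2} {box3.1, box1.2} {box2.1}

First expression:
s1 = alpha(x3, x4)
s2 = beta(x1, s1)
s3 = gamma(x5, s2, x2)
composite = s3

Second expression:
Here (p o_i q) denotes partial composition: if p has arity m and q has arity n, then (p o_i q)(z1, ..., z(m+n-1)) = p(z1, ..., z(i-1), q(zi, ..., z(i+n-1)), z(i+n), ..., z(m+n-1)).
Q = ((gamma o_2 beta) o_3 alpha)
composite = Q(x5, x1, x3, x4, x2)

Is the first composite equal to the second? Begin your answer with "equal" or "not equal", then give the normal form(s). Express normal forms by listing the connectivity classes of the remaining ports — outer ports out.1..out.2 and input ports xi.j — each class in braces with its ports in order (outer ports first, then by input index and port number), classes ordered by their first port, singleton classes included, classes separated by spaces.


The first expression, normalized: {out.1, out.2, x2.2} {x1.1, x1.2} {x2.1, x5.2} {x3.1, x3.2, x4.1, x4.2} {x5.1}
The second expression, normalized: {out.1, out.2, x2.2} {x1.1, x1.2} {x2.1, x5.2} {x3.1, x3.2, x4.1, x4.2} {x5.1}
The forms coincide; equal.

equal: each reduces to {out.1, out.2, x2.2} {x1.1, x1.2} {x2.1, x5.2} {x3.1, x3.2, x4.1, x4.2} {x5.1}


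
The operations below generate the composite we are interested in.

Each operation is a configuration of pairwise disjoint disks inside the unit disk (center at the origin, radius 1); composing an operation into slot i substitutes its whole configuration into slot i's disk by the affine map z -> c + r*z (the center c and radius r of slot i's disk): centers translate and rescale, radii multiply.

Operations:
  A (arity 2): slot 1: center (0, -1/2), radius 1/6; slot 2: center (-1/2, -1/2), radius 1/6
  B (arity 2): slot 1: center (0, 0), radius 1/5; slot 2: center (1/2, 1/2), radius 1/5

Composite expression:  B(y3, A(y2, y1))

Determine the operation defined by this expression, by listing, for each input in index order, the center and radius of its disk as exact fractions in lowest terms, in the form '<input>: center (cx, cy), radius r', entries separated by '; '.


y1: center (2/5, 2/5), radius 1/30; y2: center (1/2, 2/5), radius 1/30; y3: center (0, 0), radius 1/5

Follow each y-input down from B: c' goes to c + r*c', radius to r*r'.
tracing y3 down its 1-map path: center (0, 0), radius 1/5
tracing y2 down its 2-map path: center (1/2, 2/5), radius 1/30
tracing y1 down its 2-map path: center (2/5, 2/5), radius 1/30


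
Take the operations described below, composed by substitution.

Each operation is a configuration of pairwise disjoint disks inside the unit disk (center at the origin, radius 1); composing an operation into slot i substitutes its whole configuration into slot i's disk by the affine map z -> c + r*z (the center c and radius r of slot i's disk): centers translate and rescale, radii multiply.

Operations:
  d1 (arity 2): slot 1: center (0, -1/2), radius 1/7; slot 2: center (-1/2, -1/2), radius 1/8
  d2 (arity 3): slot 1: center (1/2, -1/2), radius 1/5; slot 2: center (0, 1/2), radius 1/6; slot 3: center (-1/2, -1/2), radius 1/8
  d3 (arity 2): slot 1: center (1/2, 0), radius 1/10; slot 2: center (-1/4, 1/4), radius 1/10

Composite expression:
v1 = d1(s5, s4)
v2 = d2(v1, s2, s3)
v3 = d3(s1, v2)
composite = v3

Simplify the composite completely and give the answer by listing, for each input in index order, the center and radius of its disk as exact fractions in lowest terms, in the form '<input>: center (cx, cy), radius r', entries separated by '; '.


s1: center (1/2, 0), radius 1/10; s2: center (-1/4, 3/10), radius 1/60; s3: center (-3/10, 1/5), radius 1/80; s4: center (-21/100, 19/100), radius 1/400; s5: center (-1/5, 19/100), radius 1/350

Follow each s-input down from d3: c' goes to c + r*c', radius to r*r'.
s1 passes through 1 substitution, ending at center (1/2, 0), radius 1/10
s5 passes through 3 substitutions, ending at center (-1/5, 19/100), radius 1/350
s4 passes through 3 substitutions, ending at center (-21/100, 19/100), radius 1/400
s2 passes through 2 substitutions, ending at center (-1/4, 3/10), radius 1/60
s3 passes through 2 substitutions, ending at center (-3/10, 1/5), radius 1/80


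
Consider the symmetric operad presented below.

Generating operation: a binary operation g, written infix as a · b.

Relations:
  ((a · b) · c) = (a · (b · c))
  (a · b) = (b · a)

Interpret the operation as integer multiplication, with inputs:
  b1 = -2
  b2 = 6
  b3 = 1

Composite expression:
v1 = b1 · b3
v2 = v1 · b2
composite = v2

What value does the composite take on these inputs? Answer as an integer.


-12

(b1 · b3) = -2
((b1 · b3) · b2) = -12


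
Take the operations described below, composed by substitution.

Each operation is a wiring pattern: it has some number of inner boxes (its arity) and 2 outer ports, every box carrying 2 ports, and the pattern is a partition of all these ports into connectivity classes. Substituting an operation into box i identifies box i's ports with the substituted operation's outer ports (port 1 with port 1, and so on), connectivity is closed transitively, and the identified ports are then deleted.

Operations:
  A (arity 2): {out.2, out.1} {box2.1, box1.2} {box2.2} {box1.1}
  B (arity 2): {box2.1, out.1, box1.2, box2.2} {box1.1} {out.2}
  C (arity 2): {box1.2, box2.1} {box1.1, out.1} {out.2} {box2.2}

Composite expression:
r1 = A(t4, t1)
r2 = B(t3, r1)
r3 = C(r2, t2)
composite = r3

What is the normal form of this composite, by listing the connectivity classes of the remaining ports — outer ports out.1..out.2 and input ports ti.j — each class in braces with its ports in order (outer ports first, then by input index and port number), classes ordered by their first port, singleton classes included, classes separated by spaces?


{out.1, t3.2} {out.2} {t1.1, t4.2} {t1.2} {t2.1} {t2.2} {t3.1} {t4.1}

Two ports join when wires chain via C-identified ports.
through A, on inputs (t4, t1): {out.1, out.2} {t1.1, t4.2} {t1.2} {t4.1} (out.j = stage outer ports)
through B, on inputs (t3, t4, t1): {out.1, t3.2} {out.2} {t1.1, t4.2} {t1.2} {t3.1} {t4.1} (out.j = stage outer ports)
through C, on inputs (t3, t4, t1, t2): {out.1, t3.2} {out.2} {t1.1, t4.2} {t1.2} {t2.1} {t2.2} {t3.1} {t4.1} (out.j = stage outer ports)


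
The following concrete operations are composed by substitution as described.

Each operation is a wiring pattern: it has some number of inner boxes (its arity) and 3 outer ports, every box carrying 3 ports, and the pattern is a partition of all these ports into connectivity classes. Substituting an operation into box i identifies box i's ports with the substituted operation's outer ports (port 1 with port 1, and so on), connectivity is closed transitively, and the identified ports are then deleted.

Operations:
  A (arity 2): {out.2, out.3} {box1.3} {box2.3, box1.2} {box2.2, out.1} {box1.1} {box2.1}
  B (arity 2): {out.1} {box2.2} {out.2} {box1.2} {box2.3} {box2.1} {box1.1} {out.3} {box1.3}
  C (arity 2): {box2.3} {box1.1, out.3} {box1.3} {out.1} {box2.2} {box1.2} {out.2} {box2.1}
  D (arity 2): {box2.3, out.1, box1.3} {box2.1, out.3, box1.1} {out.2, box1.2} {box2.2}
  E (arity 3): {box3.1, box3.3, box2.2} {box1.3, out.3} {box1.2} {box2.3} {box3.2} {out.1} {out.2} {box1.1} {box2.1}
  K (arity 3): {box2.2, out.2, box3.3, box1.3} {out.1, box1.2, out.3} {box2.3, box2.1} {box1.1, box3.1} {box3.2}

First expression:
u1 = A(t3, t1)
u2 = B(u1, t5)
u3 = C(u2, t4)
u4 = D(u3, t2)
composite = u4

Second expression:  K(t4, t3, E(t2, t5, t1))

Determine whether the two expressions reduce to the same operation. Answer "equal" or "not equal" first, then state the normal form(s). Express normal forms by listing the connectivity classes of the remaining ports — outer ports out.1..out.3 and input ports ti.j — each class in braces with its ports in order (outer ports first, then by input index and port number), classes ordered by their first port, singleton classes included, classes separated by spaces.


not equal; first: {out.1, t2.3} {out.2} {out.3, t2.1} {t1.1} {t1.2} {t1.3, t3.2} {t2.2} {t3.1} {t3.3} {t4.1} {t4.2} {t4.3} {t5.1} {t5.2} {t5.3}; second: {out.1, out.3, t4.2} {out.2, t2.3, t3.2, t4.3} {t1.1, t1.3, t5.2} {t1.2} {t2.1} {t2.2} {t3.1, t3.3} {t4.1} {t5.1} {t5.3}

In normal form, the first expression is {out.1, t2.3} {out.2} {out.3, t2.1} {t1.1} {t1.2} {t1.3, t3.2} {t2.2} {t3.1} {t3.3} {t4.1} {t4.2} {t4.3} {t5.1} {t5.2} {t5.3}
In normal form, the second expression is {out.1, out.3, t4.2} {out.2, t2.3, t3.2, t4.3} {t1.1, t1.3, t5.2} {t1.2} {t2.1} {t2.2} {t3.1, t3.3} {t4.1} {t5.1} {t5.3}
The forms do not match — not equal.


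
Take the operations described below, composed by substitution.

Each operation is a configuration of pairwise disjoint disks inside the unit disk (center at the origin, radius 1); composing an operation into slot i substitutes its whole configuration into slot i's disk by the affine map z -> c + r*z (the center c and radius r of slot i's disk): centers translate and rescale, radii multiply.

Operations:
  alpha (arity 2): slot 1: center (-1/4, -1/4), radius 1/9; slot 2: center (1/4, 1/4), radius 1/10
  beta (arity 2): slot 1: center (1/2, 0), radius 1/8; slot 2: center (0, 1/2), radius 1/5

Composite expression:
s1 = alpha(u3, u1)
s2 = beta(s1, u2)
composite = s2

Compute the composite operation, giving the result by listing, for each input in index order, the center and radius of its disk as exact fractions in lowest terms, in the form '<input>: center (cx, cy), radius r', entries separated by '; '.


Nesting under beta composes maps z -> c + r*z down each u-path.
u3 passes through 2 substitutions, ending at center (15/32, -1/32), radius 1/72
u1 passes through 2 substitutions, ending at center (17/32, 1/32), radius 1/80
u2 passes through 1 substitution, ending at center (0, 1/2), radius 1/5

u1: center (17/32, 1/32), radius 1/80; u2: center (0, 1/2), radius 1/5; u3: center (15/32, -1/32), radius 1/72


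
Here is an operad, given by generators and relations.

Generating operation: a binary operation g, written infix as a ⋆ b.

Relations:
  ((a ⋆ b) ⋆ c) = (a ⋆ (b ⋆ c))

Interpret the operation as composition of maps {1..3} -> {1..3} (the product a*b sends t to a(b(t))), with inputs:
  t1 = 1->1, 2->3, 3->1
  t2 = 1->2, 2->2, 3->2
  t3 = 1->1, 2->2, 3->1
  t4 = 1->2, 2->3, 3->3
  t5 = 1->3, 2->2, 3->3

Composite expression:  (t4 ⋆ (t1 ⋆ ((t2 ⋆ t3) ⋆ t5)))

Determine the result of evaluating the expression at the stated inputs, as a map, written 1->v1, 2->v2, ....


1->3, 2->3, 3->3

(t2 ⋆ t3) = 1->2, 2->2, 3->2
((t2 ⋆ t3) ⋆ t5) = 1->2, 2->2, 3->2
(t1 ⋆ ((t2 ⋆ t3) ⋆ t5)) = 1->3, 2->3, 3->3
(t4 ⋆ (t1 ⋆ ((t2 ⋆ t3) ⋆ t5))) = 1->3, 2->3, 3->3


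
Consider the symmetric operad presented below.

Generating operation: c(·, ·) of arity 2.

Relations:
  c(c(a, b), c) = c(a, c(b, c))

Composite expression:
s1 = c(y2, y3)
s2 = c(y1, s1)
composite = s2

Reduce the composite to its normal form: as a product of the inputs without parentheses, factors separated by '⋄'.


y1 ⋄ y2 ⋄ y3


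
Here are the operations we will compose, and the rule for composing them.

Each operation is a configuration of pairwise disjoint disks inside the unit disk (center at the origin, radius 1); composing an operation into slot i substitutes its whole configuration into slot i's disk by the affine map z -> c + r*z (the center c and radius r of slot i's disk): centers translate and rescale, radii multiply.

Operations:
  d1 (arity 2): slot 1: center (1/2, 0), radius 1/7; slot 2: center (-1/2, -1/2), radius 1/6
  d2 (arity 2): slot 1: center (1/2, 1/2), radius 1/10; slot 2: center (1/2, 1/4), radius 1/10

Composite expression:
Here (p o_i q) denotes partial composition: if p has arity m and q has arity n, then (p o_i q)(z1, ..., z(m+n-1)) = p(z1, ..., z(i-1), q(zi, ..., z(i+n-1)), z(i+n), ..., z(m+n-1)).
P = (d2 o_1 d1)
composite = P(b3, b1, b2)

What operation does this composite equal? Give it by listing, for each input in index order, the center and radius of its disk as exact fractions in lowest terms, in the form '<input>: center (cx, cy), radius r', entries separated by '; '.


b1: center (9/20, 9/20), radius 1/60; b2: center (1/2, 1/4), radius 1/10; b3: center (11/20, 1/2), radius 1/70

Nesting under d2 composes maps z -> c + r*z down each b-path.
b3 passes through 2 substitutions, ending at center (11/20, 1/2), radius 1/70
b1 passes through 2 substitutions, ending at center (9/20, 9/20), radius 1/60
b2 passes through 1 substitution, ending at center (1/2, 1/4), radius 1/10


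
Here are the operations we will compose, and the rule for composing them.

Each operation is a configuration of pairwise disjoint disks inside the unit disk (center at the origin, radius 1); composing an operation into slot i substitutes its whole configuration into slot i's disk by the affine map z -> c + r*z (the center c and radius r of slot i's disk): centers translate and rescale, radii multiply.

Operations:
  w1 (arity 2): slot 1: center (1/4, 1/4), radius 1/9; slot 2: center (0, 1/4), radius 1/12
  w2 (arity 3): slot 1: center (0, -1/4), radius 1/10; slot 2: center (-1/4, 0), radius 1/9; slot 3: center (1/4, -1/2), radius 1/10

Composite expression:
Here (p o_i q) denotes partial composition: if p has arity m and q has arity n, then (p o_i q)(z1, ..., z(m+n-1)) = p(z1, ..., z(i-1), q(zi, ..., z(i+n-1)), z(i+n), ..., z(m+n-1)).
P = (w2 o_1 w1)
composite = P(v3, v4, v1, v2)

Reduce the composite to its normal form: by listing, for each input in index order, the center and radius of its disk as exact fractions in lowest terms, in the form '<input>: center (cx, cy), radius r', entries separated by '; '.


Follow each v-input down from w2: c' goes to c + r*c', radius to r*r'.
for v3, the 2-step affine chain lands on center (1/40, -9/40), radius 1/90
for v4, the 2-step affine chain lands on center (0, -9/40), radius 1/120
for v1, the 1-step affine chain lands on center (-1/4, 0), radius 1/9
for v2, the 1-step affine chain lands on center (1/4, -1/2), radius 1/10

v1: center (-1/4, 0), radius 1/9; v2: center (1/4, -1/2), radius 1/10; v3: center (1/40, -9/40), radius 1/90; v4: center (0, -9/40), radius 1/120


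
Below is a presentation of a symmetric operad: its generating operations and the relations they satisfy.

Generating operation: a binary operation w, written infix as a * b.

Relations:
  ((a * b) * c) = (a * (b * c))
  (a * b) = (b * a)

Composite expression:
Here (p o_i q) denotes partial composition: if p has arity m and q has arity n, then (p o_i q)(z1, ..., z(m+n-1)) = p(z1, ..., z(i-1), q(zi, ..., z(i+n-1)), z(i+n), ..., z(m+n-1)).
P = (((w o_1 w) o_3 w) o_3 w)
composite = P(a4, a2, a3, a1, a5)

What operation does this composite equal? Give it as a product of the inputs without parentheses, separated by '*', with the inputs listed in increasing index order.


a1 * a2 * a3 * a4 * a5

Key point: w commutes, so take the a-inputs in any fixed order.
(a4 * a2) collapses to a4 * a2
(a3 * a1) collapses to a3 * a1
((a3 * a1) * a5) collapses to a3 * a1 * a5
((a4 * a2) * ((a3 * a1) * a5)) collapses to a4 * a2 * a3 * a1 * a5
rearranged into index order: a1 * a2 * a3 * a4 * a5


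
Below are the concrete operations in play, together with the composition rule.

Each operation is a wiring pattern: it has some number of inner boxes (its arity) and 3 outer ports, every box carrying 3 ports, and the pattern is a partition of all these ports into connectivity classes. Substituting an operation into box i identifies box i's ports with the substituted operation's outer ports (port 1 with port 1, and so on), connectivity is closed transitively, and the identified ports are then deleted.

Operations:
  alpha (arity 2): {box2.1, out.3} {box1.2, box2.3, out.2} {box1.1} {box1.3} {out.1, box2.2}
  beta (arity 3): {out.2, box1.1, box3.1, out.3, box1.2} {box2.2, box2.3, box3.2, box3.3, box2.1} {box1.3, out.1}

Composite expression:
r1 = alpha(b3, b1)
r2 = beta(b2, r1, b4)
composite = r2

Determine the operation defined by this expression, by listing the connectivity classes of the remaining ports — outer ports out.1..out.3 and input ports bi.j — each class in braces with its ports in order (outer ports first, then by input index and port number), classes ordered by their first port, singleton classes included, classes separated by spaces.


{out.1, b2.3} {out.2, out.3, b2.1, b2.2, b4.1} {b1.1, b1.2, b1.3, b3.2, b4.2, b4.3} {b3.1} {b3.3}
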